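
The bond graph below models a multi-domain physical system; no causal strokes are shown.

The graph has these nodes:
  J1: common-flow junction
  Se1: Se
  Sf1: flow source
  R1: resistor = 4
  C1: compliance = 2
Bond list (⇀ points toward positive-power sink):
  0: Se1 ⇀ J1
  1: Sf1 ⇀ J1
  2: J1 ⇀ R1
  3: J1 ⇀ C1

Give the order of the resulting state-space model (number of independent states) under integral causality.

b0 stroke at J1  (source Se1 imposes e)
b1 stroke at Sf1  (source Sf1 imposes f)
b2 stroke at J1  (1-jn J1 has f-setter on 1)
b3 stroke at J1  (common-f at J1 fixed by 1)

1  (C1 all integral)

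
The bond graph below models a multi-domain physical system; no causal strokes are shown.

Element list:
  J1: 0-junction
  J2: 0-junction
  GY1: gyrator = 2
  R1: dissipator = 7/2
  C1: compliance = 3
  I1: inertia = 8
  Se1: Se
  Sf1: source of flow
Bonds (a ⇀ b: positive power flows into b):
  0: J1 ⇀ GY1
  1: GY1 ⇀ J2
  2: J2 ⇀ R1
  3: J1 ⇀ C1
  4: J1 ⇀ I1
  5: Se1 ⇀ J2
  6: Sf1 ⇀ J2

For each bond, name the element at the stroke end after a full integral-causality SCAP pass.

bond 0 →GY1
bond 1 →GY1
bond 2 →R1
bond 3 →J1
bond 4 →I1
bond 5 →J2
bond 6 →Sf1

b5 stroke→J2  (source Se1 imposes e)
b6 stroke→Sf1  (source Sf1 imposes f)
b1 stroke→GY1  (J2: bond 5 brought effort, rest push out)
b2 stroke→R1  (common-e at J2 fixed by 5)
b0 stroke→GY1  (GY1: gyrator matches bond 1)
b3 stroke→J1  (C1 integral (e out))
b4 stroke→I1  (0-jn J1 has e-setter on 3)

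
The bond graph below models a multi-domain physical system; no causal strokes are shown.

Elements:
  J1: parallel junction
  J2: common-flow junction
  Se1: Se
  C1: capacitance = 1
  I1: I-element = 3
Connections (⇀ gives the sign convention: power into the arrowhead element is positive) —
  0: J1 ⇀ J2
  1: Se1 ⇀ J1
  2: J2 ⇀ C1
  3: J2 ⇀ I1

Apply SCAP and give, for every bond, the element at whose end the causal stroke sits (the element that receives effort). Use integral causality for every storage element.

b0 stroke at J2
b1 stroke at J1
b2 stroke at J2
b3 stroke at I1

#1 stroke at J1  (source Se1 imposes e)
#0 stroke at J2  (0-jn J1 has e-setter on 1)
#2 stroke at J2  (prefer integral on C1)
#3 stroke at I1  (J2 needs exactly one f-in)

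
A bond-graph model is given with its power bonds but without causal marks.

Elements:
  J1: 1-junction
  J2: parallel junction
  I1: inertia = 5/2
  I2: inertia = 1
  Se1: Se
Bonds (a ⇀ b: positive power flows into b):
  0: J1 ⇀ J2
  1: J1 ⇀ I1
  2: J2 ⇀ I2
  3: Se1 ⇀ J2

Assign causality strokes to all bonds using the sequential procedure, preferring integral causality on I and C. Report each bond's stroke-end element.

bond 0 →J1
bond 1 →I1
bond 2 →I2
bond 3 →J2

β3 stroke at J2  (Se1 (Se) sets effort on bond)
β0 stroke at J1  (J2 effort already set via bond 3)
β2 stroke at I2  (J2: bond 3 brought effort, rest push out)
β1 stroke at I1  (J1: last free bond brings flow in)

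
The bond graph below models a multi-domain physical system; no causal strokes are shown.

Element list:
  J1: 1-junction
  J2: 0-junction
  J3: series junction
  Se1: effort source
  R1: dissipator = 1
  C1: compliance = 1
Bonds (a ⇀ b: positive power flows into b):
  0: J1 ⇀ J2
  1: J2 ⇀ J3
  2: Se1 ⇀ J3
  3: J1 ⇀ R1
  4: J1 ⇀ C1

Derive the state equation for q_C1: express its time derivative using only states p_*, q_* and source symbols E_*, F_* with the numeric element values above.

dq_C1/dt = E_Se1 - q_C1

#2 stroke→J3  (Se1 (Se) sets effort on bond)
#1 stroke→J2  (closing 1-jn rule on J3)
#0 stroke→J1  (J2: bond 1 brought effort, rest push out)
#4 stroke→J1  (prefer integral on C1)
#3 stroke→R1  (J1: last free bond brings flow in)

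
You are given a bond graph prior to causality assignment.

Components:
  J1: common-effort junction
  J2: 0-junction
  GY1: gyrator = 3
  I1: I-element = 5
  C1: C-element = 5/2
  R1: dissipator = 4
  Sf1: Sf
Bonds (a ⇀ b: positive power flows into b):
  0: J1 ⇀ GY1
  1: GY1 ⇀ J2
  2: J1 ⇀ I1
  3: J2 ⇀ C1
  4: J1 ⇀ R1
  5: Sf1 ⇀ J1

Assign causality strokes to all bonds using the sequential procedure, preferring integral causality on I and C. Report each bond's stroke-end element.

bond 0 stroke at GY1
bond 1 stroke at GY1
bond 2 stroke at I1
bond 3 stroke at J2
bond 4 stroke at J1
bond 5 stroke at Sf1

bond 5 stroke at Sf1  (Sf1 (Sf) sets flow on bond)
bond 2 stroke at I1  (prefer integral on I1)
bond 3 stroke at J2  (C1 outputs effort q/C1)
bond 1 stroke at GY1  (common-e at J2 fixed by 3)
bond 0 stroke at GY1  (GY1: gyrator matches bond 1)
bond 4 stroke at J1  (only one effort-in slot at J1)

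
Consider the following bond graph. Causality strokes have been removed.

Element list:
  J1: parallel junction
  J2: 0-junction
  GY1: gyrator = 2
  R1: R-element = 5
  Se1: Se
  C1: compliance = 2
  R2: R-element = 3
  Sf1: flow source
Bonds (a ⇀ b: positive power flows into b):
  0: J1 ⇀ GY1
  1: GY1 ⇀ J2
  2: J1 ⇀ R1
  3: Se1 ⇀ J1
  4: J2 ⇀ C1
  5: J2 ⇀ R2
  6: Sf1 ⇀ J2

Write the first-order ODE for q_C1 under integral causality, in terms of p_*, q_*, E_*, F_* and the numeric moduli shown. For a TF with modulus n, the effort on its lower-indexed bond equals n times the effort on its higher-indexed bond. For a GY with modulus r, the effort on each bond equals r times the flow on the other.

β3 stroke at J1  (source Se1 imposes e)
β6 stroke at Sf1  (Sf1: flow source, stroke at near end)
β0 stroke at GY1  (0-jn J1 has e-setter on 3)
β2 stroke at R1  (common-e at J1 fixed by 3)
β1 stroke at GY1  (GY GY1: same side as bond 0)
β4 stroke at J2  (prefer integral on C1)
β5 stroke at R2  (common-e at J2 fixed by 4)

dq_C1/dt = E_Se1/2 + F_Sf1 - q_C1/6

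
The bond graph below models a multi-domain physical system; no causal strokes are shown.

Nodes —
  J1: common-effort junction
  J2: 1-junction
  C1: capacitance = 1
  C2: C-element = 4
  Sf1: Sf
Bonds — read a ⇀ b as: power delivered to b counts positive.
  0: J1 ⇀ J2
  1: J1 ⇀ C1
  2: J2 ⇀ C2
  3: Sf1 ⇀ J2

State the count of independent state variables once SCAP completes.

2  (C1, C2 all integral)

β3 stroke→Sf1  (Sf1 fixes flow; stroke at Sf1)
β0 stroke→J2  (J2: bond 3 brought flow, rest push out)
β2 stroke→J2  (J2: bond 3 brought flow, rest push out)
β1 stroke→J1  (J1: last free bond brings effort in)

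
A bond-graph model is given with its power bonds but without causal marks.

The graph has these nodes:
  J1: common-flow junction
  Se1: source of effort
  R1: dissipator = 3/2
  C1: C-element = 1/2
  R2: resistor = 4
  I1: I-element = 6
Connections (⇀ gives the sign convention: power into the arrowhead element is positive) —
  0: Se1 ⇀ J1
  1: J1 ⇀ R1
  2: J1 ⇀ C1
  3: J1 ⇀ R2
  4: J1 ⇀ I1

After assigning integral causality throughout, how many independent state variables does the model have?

2  (C1, I1 all integral)

#0 |J1  (Se1: effort source, stroke at far end)
#2 |J1  (C1: C, integral causality)
#4 |I1  (I1 integral (f out))
#1 |J1  (J1 flow already set via bond 4)
#3 |J1  (J1: bond 4 brought flow, rest push out)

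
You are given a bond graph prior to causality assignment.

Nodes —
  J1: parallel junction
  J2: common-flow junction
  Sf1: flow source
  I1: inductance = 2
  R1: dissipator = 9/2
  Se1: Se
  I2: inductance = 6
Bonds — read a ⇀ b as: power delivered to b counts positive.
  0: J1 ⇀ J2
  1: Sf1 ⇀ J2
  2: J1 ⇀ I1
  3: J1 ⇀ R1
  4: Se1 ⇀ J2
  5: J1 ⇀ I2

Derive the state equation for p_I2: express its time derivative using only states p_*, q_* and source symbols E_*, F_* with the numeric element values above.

#1 →Sf1  (source Sf1 imposes f)
#4 →J2  (source Se1 imposes e)
#0 →J2  (1-jn J2 has f-setter on 1)
#2 →I1  (I1 integral (f out))
#5 →I2  (I2 integral (f out))
#3 →J1  (J1 needs exactly one e-in)

dp_I2/dt = -9*F_Sf1/2 - 9*p_I1/4 - 3*p_I2/4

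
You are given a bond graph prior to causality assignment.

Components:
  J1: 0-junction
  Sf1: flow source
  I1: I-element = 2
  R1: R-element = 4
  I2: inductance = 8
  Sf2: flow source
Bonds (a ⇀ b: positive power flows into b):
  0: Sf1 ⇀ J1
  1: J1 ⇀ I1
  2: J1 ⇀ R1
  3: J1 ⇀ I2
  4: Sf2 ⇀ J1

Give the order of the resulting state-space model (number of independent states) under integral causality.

2  (I1, I2 all integral)

β0 |Sf1  (Sf1 (Sf) sets flow on bond)
β4 |Sf2  (Sf2: flow source, stroke at near end)
β1 |I1  (I1 outputs flow p/I1)
β3 |I2  (I2 outputs flow p/I2)
β2 |J1  (closing 0-jn rule on J1)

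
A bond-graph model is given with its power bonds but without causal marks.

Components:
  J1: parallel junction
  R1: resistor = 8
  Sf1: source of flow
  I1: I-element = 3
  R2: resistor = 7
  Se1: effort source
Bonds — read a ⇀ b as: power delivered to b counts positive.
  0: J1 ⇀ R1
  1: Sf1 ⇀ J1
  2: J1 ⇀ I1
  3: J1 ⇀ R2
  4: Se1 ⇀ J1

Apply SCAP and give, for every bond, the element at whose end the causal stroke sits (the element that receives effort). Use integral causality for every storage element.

β0 stroke→R1
β1 stroke→Sf1
β2 stroke→I1
β3 stroke→R2
β4 stroke→J1

#1 stroke at Sf1  (Sf1 fixes flow; stroke at Sf1)
#4 stroke at J1  (Se1 (Se) sets effort on bond)
#0 stroke at R1  (J1 effort already set via bond 4)
#2 stroke at I1  (J1 effort already set via bond 4)
#3 stroke at R2  (common-e at J1 fixed by 4)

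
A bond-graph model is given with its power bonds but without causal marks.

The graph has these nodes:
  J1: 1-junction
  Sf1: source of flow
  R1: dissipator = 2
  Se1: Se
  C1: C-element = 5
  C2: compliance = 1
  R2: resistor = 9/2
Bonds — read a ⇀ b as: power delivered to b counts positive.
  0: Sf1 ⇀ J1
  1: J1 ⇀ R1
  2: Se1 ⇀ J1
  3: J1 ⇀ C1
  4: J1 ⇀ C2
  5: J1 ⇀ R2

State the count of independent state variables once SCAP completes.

2  (C1, C2 all integral)

bond 0 |Sf1  (Sf1 (Sf) sets flow on bond)
bond 2 |J1  (Se1: effort source, stroke at far end)
bond 1 |J1  (1-jn J1 has f-setter on 0)
bond 3 |J1  (J1 flow already set via bond 0)
bond 4 |J1  (common-f at J1 fixed by 0)
bond 5 |J1  (common-f at J1 fixed by 0)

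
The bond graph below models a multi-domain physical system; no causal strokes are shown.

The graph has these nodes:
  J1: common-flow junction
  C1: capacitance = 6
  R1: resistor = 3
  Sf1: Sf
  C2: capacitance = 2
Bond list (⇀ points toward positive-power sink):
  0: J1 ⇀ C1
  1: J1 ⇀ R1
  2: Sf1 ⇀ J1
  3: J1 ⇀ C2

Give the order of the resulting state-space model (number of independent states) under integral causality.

#2 →Sf1  (source Sf1 imposes f)
#0 →J1  (J1: bond 2 brought flow, rest push out)
#1 →J1  (J1: bond 2 brought flow, rest push out)
#3 →J1  (1-jn J1 has f-setter on 2)

2  (C1, C2 all integral)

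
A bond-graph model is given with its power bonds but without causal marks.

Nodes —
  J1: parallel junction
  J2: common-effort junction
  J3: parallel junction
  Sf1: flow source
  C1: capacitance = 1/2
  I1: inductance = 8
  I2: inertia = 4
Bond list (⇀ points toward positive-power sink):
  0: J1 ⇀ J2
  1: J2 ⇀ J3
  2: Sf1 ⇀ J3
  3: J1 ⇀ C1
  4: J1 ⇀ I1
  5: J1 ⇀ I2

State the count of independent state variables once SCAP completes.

bond 2 stroke at Sf1  (source Sf1 imposes f)
bond 1 stroke at J3  (closing 0-jn rule on J3)
bond 0 stroke at J2  (only one effort-in slot at J2)
bond 3 stroke at J1  (prefer integral on C1)
bond 4 stroke at I1  (J1: bond 3 brought effort, rest push out)
bond 5 stroke at I2  (0-jn J1 has e-setter on 3)

3  (C1, I1, I2 all integral)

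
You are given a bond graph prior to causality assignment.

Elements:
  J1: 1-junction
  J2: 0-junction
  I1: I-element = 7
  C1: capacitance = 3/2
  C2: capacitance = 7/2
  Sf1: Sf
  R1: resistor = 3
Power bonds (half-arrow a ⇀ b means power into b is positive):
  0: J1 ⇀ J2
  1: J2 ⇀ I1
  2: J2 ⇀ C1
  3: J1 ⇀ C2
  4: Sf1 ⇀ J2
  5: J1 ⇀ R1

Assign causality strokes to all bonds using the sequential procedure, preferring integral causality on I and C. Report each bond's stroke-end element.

β0 stroke at J1
β1 stroke at I1
β2 stroke at J2
β3 stroke at J1
β4 stroke at Sf1
β5 stroke at R1

bond 4 stroke at Sf1  (Sf1 (Sf) sets flow on bond)
bond 1 stroke at I1  (I1: I, integral causality)
bond 2 stroke at J2  (C1 integral (e out))
bond 0 stroke at J1  (common-e at J2 fixed by 2)
bond 3 stroke at J1  (C2 integral (e out))
bond 5 stroke at R1  (closing 1-jn rule on J1)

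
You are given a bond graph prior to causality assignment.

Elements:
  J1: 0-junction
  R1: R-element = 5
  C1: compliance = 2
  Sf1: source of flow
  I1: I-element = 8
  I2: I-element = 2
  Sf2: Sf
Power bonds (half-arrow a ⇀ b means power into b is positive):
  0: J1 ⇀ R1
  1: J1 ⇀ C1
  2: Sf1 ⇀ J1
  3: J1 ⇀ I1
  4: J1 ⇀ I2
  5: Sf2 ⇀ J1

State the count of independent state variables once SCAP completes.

3  (C1, I1, I2 all integral)

bond 2 →Sf1  (source Sf1 imposes f)
bond 5 →Sf2  (Sf2 (Sf) sets flow on bond)
bond 1 →J1  (prefer integral on C1)
bond 0 →R1  (0-jn J1 has e-setter on 1)
bond 3 →I1  (common-e at J1 fixed by 1)
bond 4 →I2  (J1 effort already set via bond 1)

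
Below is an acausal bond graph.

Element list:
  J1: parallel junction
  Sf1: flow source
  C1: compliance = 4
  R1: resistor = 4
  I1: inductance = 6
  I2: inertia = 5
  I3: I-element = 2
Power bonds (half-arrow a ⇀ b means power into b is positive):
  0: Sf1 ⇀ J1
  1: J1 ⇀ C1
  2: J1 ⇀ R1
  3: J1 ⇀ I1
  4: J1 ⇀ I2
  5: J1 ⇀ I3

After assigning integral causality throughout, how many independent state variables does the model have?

4  (C1, I1, I2, I3 all integral)

β0 stroke→Sf1  (Sf1 fixes flow; stroke at Sf1)
β1 stroke→J1  (C1 outputs effort q/C1)
β2 stroke→R1  (J1 effort already set via bond 1)
β3 stroke→I1  (common-e at J1 fixed by 1)
β4 stroke→I2  (common-e at J1 fixed by 1)
β5 stroke→I3  (J1: bond 1 brought effort, rest push out)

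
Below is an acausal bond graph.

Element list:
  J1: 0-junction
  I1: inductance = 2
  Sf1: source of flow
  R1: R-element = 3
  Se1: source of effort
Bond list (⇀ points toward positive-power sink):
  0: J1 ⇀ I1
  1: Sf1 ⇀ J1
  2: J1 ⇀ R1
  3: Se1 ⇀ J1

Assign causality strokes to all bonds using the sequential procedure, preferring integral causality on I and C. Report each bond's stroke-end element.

β0 stroke at I1
β1 stroke at Sf1
β2 stroke at R1
β3 stroke at J1

#1 |Sf1  (Sf1 (Sf) sets flow on bond)
#3 |J1  (Se1: effort source, stroke at far end)
#0 |I1  (0-jn J1 has e-setter on 3)
#2 |R1  (J1: bond 3 brought effort, rest push out)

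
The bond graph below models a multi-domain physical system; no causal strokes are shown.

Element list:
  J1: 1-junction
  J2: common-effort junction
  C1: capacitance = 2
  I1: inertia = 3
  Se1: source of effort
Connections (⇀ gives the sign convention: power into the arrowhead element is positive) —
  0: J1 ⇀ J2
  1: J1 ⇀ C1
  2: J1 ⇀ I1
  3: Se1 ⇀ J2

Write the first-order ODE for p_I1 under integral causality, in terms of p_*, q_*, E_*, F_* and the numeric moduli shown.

b3 stroke at J2  (Se1 fixes effort; stroke away)
b0 stroke at J1  (J2 effort already set via bond 3)
b1 stroke at J1  (C1: C, integral causality)
b2 stroke at I1  (J1 needs exactly one f-in)

dp_I1/dt = -E_Se1 - q_C1/2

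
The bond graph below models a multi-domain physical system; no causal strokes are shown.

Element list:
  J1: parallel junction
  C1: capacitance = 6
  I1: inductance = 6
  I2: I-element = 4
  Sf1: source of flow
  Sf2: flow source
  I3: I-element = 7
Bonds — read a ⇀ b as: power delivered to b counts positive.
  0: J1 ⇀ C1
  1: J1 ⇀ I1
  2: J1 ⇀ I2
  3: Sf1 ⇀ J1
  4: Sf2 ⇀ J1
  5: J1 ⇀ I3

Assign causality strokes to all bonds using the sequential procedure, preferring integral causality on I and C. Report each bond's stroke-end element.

b0 →J1
b1 →I1
b2 →I2
b3 →Sf1
b4 →Sf2
b5 →I3

#3 |Sf1  (Sf1 fixes flow; stroke at Sf1)
#4 |Sf2  (source Sf2 imposes f)
#0 |J1  (C1 outputs effort q/C1)
#1 |I1  (common-e at J1 fixed by 0)
#2 |I2  (J1: bond 0 brought effort, rest push out)
#5 |I3  (J1: bond 0 brought effort, rest push out)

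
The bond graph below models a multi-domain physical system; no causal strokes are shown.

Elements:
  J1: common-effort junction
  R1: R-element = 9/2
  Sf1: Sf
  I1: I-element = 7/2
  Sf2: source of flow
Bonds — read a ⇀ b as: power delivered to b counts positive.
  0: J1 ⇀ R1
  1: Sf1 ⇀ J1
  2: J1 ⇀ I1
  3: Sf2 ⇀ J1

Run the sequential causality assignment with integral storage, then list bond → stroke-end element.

#0 stroke at J1
#1 stroke at Sf1
#2 stroke at I1
#3 stroke at Sf2

#1 stroke at Sf1  (Sf1 fixes flow; stroke at Sf1)
#3 stroke at Sf2  (Sf2 (Sf) sets flow on bond)
#2 stroke at I1  (I1 outputs flow p/I1)
#0 stroke at J1  (closing 0-jn rule on J1)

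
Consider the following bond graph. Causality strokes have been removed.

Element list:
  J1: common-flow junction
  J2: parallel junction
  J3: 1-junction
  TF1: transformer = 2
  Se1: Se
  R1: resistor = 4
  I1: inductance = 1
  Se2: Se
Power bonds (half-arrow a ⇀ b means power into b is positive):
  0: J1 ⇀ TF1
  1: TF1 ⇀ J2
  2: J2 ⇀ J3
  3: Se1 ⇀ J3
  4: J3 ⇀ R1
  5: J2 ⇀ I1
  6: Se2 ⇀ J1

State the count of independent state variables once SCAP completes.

bond 3 →J3  (Se1: effort source, stroke at far end)
bond 6 →J1  (Se2 fixes effort; stroke away)
bond 0 →TF1  (J1: last free bond brings flow in)
bond 1 →J2  (TF1: transformer flips bond 0)
bond 2 →J3  (J2 effort already set via bond 1)
bond 5 →I1  (J2 effort already set via bond 1)
bond 4 →R1  (only one flow-in slot at J3)

1  (I1 all integral)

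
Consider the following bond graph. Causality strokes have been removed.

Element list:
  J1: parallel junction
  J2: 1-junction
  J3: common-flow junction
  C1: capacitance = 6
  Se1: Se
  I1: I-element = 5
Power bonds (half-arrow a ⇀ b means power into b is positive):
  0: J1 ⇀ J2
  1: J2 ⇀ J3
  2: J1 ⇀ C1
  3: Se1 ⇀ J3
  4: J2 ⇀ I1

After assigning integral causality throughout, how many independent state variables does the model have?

bond 3 |J3  (Se1: effort source, stroke at far end)
bond 1 |J2  (closing 1-jn rule on J3)
bond 2 |J1  (C1 outputs effort q/C1)
bond 0 |J2  (J1: bond 2 brought effort, rest push out)
bond 4 |I1  (J2 needs exactly one f-in)

2  (C1, I1 all integral)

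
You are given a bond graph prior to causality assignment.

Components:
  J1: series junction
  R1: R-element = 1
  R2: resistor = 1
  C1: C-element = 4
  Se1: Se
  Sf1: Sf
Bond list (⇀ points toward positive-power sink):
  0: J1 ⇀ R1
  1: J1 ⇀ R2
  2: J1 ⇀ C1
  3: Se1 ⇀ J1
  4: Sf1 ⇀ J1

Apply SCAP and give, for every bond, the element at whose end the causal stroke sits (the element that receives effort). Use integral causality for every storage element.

β3 |J1  (source Se1 imposes e)
β4 |Sf1  (Sf1: flow source, stroke at near end)
β0 |J1  (common-f at J1 fixed by 4)
β1 |J1  (J1 flow already set via bond 4)
β2 |J1  (1-jn J1 has f-setter on 4)

β0 stroke→J1
β1 stroke→J1
β2 stroke→J1
β3 stroke→J1
β4 stroke→Sf1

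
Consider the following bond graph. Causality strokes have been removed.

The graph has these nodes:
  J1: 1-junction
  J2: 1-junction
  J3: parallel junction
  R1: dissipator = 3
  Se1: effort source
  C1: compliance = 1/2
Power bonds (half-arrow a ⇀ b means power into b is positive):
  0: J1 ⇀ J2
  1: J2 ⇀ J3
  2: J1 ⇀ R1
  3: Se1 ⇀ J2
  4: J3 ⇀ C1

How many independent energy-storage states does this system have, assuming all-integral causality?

1  (C1 all integral)

b3 stroke at J2  (Se1 fixes effort; stroke away)
b4 stroke at J3  (C1 outputs effort q/C1)
b1 stroke at J2  (J3 effort already set via bond 4)
b0 stroke at J1  (only one flow-in slot at J2)
b2 stroke at R1  (J1: last free bond brings flow in)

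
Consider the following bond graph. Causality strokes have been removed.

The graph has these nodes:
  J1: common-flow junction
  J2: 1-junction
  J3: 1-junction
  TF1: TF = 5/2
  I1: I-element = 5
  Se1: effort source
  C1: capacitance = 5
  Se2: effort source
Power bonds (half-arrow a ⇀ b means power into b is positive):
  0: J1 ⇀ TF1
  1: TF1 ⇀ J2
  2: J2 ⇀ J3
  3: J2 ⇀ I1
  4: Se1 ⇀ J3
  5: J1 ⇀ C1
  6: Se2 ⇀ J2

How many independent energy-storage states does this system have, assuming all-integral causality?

bond 4 stroke→J3  (source Se1 imposes e)
bond 6 stroke→J2  (Se2 (Se) sets effort on bond)
bond 2 stroke→J2  (only one flow-in slot at J3)
bond 3 stroke→I1  (I1: I, integral causality)
bond 1 stroke→J2  (J2: bond 3 brought flow, rest push out)
bond 0 stroke→TF1  (TF1 one-in-one-out from 1)
bond 5 stroke→J1  (common-f at J1 fixed by 0)

2  (C1, I1 all integral)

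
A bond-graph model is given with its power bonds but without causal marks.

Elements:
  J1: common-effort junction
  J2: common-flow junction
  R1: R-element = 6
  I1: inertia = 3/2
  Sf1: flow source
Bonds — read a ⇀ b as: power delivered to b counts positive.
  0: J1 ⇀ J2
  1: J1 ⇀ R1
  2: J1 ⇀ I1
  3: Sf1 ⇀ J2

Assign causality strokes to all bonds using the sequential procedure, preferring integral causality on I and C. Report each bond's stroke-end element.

#3 |Sf1  (Sf1 fixes flow; stroke at Sf1)
#0 |J2  (1-jn J2 has f-setter on 3)
#2 |I1  (I1 outputs flow p/I1)
#1 |J1  (J1 needs exactly one e-in)

β0 stroke at J2
β1 stroke at J1
β2 stroke at I1
β3 stroke at Sf1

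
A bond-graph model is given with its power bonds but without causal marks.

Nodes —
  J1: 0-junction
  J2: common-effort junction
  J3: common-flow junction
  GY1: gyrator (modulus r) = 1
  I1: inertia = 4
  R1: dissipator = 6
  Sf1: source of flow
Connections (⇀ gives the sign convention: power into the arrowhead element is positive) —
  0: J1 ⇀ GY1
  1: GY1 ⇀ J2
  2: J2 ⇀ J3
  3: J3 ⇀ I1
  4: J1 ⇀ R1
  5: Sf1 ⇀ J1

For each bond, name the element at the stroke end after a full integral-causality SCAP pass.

b5 |Sf1  (Sf1: flow source, stroke at near end)
b3 |I1  (I1: I, integral causality)
b2 |J3  (1-jn J3 has f-setter on 3)
b1 |J2  (closing 0-jn rule on J2)
b0 |J1  (GY1 both-in/both-out from 1)
b4 |R1  (0-jn J1 has e-setter on 0)

β0 stroke at J1
β1 stroke at J2
β2 stroke at J3
β3 stroke at I1
β4 stroke at R1
β5 stroke at Sf1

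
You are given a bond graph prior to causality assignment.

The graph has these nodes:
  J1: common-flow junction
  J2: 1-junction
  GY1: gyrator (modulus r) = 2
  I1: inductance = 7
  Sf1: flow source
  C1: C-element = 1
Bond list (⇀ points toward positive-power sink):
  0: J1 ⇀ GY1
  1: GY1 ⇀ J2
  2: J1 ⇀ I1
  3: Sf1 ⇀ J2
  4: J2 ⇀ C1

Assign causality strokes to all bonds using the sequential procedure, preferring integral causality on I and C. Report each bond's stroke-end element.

bond 0 →J1
bond 1 →J2
bond 2 →I1
bond 3 →Sf1
bond 4 →J2

β3 stroke at Sf1  (Sf1 fixes flow; stroke at Sf1)
β1 stroke at J2  (1-jn J2 has f-setter on 3)
β4 stroke at J2  (J2 flow already set via bond 3)
β0 stroke at J1  (GY1: gyrator matches bond 1)
β2 stroke at I1  (closing 1-jn rule on J1)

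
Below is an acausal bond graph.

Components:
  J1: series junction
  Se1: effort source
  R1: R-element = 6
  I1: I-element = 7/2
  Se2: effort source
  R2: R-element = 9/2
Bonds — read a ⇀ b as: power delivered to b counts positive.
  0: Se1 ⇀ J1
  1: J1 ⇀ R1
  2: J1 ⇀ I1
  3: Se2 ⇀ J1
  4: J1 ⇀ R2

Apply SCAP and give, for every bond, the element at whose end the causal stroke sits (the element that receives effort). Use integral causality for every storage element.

#0 stroke at J1
#1 stroke at J1
#2 stroke at I1
#3 stroke at J1
#4 stroke at J1

b0 →J1  (source Se1 imposes e)
b3 →J1  (Se2 (Se) sets effort on bond)
b2 →I1  (prefer integral on I1)
b1 →J1  (J1: bond 2 brought flow, rest push out)
b4 →J1  (J1 flow already set via bond 2)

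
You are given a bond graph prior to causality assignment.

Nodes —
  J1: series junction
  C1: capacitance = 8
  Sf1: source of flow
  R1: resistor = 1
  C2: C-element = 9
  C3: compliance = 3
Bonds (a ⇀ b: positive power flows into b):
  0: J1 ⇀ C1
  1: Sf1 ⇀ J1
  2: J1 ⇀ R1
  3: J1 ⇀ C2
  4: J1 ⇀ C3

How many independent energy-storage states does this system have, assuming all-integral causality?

#1 |Sf1  (Sf1 fixes flow; stroke at Sf1)
#0 |J1  (common-f at J1 fixed by 1)
#2 |J1  (J1: bond 1 brought flow, rest push out)
#3 |J1  (1-jn J1 has f-setter on 1)
#4 |J1  (J1: bond 1 brought flow, rest push out)

3  (C1, C2, C3 all integral)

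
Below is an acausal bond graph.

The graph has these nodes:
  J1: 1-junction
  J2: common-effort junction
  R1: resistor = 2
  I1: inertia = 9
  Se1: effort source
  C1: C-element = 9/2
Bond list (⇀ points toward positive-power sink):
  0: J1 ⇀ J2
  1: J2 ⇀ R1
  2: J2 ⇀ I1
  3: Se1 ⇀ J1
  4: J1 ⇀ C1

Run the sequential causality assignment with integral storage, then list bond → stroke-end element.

β0 stroke at J2
β1 stroke at R1
β2 stroke at I1
β3 stroke at J1
β4 stroke at J1

β3 stroke→J1  (Se1 (Se) sets effort on bond)
β2 stroke→I1  (I1 outputs flow p/I1)
β4 stroke→J1  (C1 integral (e out))
β0 stroke→J2  (J1: last free bond brings flow in)
β1 stroke→R1  (J2 effort already set via bond 0)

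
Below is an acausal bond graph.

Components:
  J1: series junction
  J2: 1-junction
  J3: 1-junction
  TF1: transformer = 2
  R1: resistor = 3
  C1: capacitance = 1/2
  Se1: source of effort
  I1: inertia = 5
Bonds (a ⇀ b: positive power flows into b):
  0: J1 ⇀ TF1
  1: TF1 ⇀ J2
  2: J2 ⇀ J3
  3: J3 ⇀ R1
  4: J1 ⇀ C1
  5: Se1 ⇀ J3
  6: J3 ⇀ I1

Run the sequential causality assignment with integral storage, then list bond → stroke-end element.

#0 |TF1
#1 |J2
#2 |J3
#3 |J3
#4 |J1
#5 |J3
#6 |I1

β5 |J3  (Se1 (Se) sets effort on bond)
β4 |J1  (prefer integral on C1)
β0 |TF1  (J1: last free bond brings flow in)
β1 |J2  (TF1 one-in-one-out from 0)
β2 |J3  (only one flow-in slot at J2)
β6 |I1  (I1: I, integral causality)
β3 |J3  (1-jn J3 has f-setter on 6)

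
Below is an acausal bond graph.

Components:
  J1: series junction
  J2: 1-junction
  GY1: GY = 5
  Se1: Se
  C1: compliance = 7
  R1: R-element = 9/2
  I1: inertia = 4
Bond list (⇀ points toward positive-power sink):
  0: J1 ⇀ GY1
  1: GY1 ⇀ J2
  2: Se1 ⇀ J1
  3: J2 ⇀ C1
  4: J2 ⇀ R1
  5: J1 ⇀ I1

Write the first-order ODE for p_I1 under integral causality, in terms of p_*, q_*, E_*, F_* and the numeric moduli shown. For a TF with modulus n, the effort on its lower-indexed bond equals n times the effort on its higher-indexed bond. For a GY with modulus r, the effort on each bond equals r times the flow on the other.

dp_I1/dt = E_Se1 - 25*p_I1/18 + 10*q_C1/63

b2 stroke→J1  (Se1 (Se) sets effort on bond)
b3 stroke→J2  (C1: C, integral causality)
b5 stroke→I1  (I1 outputs flow p/I1)
b0 stroke→J1  (J1: bond 5 brought flow, rest push out)
b1 stroke→J2  (GY1: gyrator matches bond 0)
b4 stroke→R1  (J2: last free bond brings flow in)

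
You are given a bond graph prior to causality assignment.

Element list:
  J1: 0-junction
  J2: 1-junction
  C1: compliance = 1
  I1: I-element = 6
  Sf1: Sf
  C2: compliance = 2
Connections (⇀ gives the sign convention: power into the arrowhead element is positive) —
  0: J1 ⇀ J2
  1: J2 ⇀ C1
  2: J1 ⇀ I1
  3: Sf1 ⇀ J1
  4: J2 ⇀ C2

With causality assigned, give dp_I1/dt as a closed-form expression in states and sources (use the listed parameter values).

dp_I1/dt = q_C1 + q_C2/2

β3 stroke→Sf1  (source Sf1 imposes f)
β1 stroke→J2  (C1 integral (e out))
β2 stroke→I1  (prefer integral on I1)
β0 stroke→J1  (closing 0-jn rule on J1)
β4 stroke→J2  (J2 flow already set via bond 0)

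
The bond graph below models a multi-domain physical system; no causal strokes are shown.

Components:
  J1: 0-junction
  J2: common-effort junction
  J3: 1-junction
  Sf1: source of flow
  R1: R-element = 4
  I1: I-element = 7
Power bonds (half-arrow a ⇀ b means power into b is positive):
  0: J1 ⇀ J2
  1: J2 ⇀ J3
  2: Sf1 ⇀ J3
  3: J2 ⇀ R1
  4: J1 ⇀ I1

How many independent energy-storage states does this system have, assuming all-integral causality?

bond 2 stroke→Sf1  (source Sf1 imposes f)
bond 1 stroke→J3  (J3: bond 2 brought flow, rest push out)
bond 4 stroke→I1  (prefer integral on I1)
bond 0 stroke→J1  (only one effort-in slot at J1)
bond 3 stroke→J2  (J2 needs exactly one e-in)

1  (I1 all integral)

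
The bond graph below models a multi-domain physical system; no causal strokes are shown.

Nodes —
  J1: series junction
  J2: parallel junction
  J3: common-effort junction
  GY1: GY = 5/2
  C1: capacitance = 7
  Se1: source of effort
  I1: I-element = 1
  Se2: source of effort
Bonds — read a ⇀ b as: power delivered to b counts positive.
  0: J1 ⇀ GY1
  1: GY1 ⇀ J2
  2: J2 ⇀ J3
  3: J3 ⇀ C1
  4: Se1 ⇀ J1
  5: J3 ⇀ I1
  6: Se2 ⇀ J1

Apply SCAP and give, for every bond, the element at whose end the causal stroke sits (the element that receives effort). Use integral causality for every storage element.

bond 4 →J1  (source Se1 imposes e)
bond 6 →J1  (source Se2 imposes e)
bond 0 →GY1  (closing 1-jn rule on J1)
bond 1 →GY1  (GY1 both-in/both-out from 0)
bond 2 →J2  (only one effort-in slot at J2)
bond 3 →J3  (prefer integral on C1)
bond 5 →I1  (0-jn J3 has e-setter on 3)

#0 |GY1
#1 |GY1
#2 |J2
#3 |J3
#4 |J1
#5 |I1
#6 |J1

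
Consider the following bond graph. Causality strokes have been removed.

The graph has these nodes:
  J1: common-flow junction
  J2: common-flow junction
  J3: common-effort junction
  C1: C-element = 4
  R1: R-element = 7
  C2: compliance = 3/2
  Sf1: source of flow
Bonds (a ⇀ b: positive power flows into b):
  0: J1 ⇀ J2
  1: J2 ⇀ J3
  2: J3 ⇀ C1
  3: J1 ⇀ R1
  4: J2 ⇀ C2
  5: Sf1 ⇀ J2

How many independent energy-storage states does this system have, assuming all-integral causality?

2  (C1, C2 all integral)

#5 |Sf1  (Sf1: flow source, stroke at near end)
#0 |J2  (common-f at J2 fixed by 5)
#1 |J2  (1-jn J2 has f-setter on 5)
#4 |J2  (common-f at J2 fixed by 5)
#2 |J3  (closing 0-jn rule on J3)
#3 |J1  (J1: bond 0 brought flow, rest push out)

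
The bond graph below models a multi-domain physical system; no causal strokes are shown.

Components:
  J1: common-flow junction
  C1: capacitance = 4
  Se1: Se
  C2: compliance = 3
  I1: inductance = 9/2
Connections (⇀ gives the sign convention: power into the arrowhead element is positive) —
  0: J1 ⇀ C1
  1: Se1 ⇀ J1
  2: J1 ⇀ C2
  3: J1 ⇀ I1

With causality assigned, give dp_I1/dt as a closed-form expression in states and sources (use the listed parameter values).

b1 |J1  (Se1: effort source, stroke at far end)
b0 |J1  (C1 outputs effort q/C1)
b2 |J1  (C2 integral (e out))
b3 |I1  (J1: last free bond brings flow in)

dp_I1/dt = E_Se1 - q_C1/4 - q_C2/3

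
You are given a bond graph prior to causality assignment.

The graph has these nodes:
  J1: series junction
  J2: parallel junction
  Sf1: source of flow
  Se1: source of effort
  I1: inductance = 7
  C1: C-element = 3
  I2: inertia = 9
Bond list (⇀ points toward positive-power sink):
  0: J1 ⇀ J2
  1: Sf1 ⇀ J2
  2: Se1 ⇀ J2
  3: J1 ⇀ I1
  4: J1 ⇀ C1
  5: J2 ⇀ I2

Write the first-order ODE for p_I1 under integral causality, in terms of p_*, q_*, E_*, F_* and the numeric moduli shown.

dp_I1/dt = -E_Se1 - q_C1/3

β1 →Sf1  (Sf1 fixes flow; stroke at Sf1)
β2 →J2  (Se1 fixes effort; stroke away)
β0 →J1  (J2: bond 2 brought effort, rest push out)
β5 →I2  (J2: bond 2 brought effort, rest push out)
β3 →I1  (I1 integral (f out))
β4 →J1  (J1 flow already set via bond 3)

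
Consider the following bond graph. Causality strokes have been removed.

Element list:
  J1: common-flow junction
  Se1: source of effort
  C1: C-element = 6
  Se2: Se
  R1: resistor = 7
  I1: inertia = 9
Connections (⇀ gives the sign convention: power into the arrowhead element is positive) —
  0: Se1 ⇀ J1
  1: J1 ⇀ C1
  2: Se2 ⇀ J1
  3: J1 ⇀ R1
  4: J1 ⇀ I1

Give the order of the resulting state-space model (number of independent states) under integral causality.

2  (C1, I1 all integral)

β0 stroke at J1  (Se1 fixes effort; stroke away)
β2 stroke at J1  (Se2 fixes effort; stroke away)
β1 stroke at J1  (C1: C, integral causality)
β4 stroke at I1  (prefer integral on I1)
β3 stroke at J1  (1-jn J1 has f-setter on 4)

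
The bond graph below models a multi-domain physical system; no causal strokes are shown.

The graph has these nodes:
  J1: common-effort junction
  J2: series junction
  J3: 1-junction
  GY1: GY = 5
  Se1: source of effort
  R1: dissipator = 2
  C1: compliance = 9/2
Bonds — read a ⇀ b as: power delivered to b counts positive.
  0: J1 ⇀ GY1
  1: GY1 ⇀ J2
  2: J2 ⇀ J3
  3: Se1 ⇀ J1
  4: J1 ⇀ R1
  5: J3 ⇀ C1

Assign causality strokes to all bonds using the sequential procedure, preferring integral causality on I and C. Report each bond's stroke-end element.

b0 |GY1
b1 |GY1
b2 |J2
b3 |J1
b4 |R1
b5 |J3

b3 stroke at J1  (Se1 (Se) sets effort on bond)
b0 stroke at GY1  (J1: bond 3 brought effort, rest push out)
b4 stroke at R1  (0-jn J1 has e-setter on 3)
b1 stroke at GY1  (GY1: gyrator matches bond 0)
b2 stroke at J2  (J2: bond 1 brought flow, rest push out)
b5 stroke at J3  (J3 flow already set via bond 2)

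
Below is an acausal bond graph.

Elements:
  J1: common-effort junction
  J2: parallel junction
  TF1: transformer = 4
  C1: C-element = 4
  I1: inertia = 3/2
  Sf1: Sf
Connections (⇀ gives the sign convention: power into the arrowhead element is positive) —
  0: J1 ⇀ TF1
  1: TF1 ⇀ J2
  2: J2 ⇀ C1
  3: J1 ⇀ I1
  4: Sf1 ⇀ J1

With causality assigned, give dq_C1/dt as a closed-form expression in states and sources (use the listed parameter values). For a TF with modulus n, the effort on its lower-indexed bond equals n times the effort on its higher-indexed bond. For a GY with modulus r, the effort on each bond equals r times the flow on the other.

dq_C1/dt = 4*F_Sf1 - 8*p_I1/3

#4 |Sf1  (Sf1 fixes flow; stroke at Sf1)
#2 |J2  (C1 integral (e out))
#1 |TF1  (J2: bond 2 brought effort, rest push out)
#0 |J1  (through TF1, causality passes straight; one stroke at TF1)
#3 |I1  (common-e at J1 fixed by 0)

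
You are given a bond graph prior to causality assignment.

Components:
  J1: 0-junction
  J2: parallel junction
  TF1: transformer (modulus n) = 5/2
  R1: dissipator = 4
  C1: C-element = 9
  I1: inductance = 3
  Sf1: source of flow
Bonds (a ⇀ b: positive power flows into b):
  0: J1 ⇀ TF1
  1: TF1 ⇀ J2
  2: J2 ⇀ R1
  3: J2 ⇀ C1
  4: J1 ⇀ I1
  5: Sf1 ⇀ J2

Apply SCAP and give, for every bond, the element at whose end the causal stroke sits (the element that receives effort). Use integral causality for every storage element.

b0 stroke→J1
b1 stroke→TF1
b2 stroke→R1
b3 stroke→J2
b4 stroke→I1
b5 stroke→Sf1

bond 5 →Sf1  (Sf1 (Sf) sets flow on bond)
bond 3 →J2  (prefer integral on C1)
bond 1 →TF1  (0-jn J2 has e-setter on 3)
bond 2 →R1  (0-jn J2 has e-setter on 3)
bond 0 →J1  (TF1: transformer flips bond 1)
bond 4 →I1  (0-jn J1 has e-setter on 0)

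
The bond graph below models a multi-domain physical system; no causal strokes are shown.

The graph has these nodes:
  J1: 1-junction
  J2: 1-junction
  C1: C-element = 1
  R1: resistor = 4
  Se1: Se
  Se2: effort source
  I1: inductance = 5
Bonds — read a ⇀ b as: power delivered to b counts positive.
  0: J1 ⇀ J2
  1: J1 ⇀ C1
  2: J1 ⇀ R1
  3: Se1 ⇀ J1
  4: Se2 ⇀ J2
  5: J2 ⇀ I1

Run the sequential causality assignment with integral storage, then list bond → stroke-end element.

b3 stroke at J1  (Se1 (Se) sets effort on bond)
b4 stroke at J2  (Se2 (Se) sets effort on bond)
b1 stroke at J1  (C1 integral (e out))
b5 stroke at I1  (I1 outputs flow p/I1)
b0 stroke at J2  (J2 flow already set via bond 5)
b2 stroke at J1  (J1: bond 0 brought flow, rest push out)

#0 →J2
#1 →J1
#2 →J1
#3 →J1
#4 →J2
#5 →I1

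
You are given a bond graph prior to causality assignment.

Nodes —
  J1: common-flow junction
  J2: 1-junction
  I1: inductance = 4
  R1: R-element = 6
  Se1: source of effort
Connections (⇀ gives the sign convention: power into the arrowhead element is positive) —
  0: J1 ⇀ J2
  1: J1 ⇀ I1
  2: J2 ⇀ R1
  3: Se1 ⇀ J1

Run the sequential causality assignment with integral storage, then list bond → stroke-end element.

β3 stroke→J1  (Se1 fixes effort; stroke away)
β1 stroke→I1  (I1: I, integral causality)
β0 stroke→J1  (J1 flow already set via bond 1)
β2 stroke→J2  (1-jn J2 has f-setter on 0)

β0 stroke→J1
β1 stroke→I1
β2 stroke→J2
β3 stroke→J1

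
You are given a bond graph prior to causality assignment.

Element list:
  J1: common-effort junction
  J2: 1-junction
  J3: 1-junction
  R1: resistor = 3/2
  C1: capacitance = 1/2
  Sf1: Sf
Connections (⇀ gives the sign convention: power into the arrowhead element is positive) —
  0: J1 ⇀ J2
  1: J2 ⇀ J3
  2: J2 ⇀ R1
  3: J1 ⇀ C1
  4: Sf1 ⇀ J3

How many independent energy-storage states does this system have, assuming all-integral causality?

b4 stroke→Sf1  (Sf1 (Sf) sets flow on bond)
b1 stroke→J3  (J3 flow already set via bond 4)
b0 stroke→J2  (J2 flow already set via bond 1)
b2 stroke→J2  (common-f at J2 fixed by 1)
b3 stroke→J1  (J1: last free bond brings effort in)

1  (C1 all integral)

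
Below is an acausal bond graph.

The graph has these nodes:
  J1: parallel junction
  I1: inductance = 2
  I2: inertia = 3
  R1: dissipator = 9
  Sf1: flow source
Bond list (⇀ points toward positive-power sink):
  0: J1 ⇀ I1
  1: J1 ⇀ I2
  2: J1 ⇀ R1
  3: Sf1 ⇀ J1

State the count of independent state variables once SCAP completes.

bond 3 stroke at Sf1  (Sf1 (Sf) sets flow on bond)
bond 0 stroke at I1  (I1 integral (f out))
bond 1 stroke at I2  (I2 integral (f out))
bond 2 stroke at J1  (closing 0-jn rule on J1)

2  (I1, I2 all integral)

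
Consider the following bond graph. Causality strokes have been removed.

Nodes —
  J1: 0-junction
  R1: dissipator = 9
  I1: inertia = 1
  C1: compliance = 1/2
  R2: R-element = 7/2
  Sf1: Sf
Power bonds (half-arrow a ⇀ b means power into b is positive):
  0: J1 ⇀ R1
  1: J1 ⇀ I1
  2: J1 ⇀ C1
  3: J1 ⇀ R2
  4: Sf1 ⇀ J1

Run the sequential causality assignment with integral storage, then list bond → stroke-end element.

β4 →Sf1  (Sf1 (Sf) sets flow on bond)
β1 →I1  (prefer integral on I1)
β2 →J1  (prefer integral on C1)
β0 →R1  (common-e at J1 fixed by 2)
β3 →R2  (common-e at J1 fixed by 2)

b0 stroke at R1
b1 stroke at I1
b2 stroke at J1
b3 stroke at R2
b4 stroke at Sf1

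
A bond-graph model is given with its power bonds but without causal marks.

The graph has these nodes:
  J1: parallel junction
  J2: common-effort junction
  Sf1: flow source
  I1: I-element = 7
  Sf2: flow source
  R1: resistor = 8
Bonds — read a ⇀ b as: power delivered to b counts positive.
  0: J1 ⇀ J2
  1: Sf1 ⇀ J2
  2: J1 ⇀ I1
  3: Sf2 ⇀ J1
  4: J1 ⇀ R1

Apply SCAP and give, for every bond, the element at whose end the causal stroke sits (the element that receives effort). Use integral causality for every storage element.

#0 stroke→J2
#1 stroke→Sf1
#2 stroke→I1
#3 stroke→Sf2
#4 stroke→J1

#1 |Sf1  (Sf1 fixes flow; stroke at Sf1)
#3 |Sf2  (Sf2 (Sf) sets flow on bond)
#0 |J2  (J2: last free bond brings effort in)
#2 |I1  (I1: I, integral causality)
#4 |J1  (closing 0-jn rule on J1)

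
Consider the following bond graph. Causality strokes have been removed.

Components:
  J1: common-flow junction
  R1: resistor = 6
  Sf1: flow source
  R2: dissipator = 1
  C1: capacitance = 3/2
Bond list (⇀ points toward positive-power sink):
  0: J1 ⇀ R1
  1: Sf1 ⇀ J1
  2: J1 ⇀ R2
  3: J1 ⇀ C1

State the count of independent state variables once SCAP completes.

bond 1 stroke→Sf1  (Sf1 fixes flow; stroke at Sf1)
bond 0 stroke→J1  (J1 flow already set via bond 1)
bond 2 stroke→J1  (J1: bond 1 brought flow, rest push out)
bond 3 stroke→J1  (J1: bond 1 brought flow, rest push out)

1  (C1 all integral)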